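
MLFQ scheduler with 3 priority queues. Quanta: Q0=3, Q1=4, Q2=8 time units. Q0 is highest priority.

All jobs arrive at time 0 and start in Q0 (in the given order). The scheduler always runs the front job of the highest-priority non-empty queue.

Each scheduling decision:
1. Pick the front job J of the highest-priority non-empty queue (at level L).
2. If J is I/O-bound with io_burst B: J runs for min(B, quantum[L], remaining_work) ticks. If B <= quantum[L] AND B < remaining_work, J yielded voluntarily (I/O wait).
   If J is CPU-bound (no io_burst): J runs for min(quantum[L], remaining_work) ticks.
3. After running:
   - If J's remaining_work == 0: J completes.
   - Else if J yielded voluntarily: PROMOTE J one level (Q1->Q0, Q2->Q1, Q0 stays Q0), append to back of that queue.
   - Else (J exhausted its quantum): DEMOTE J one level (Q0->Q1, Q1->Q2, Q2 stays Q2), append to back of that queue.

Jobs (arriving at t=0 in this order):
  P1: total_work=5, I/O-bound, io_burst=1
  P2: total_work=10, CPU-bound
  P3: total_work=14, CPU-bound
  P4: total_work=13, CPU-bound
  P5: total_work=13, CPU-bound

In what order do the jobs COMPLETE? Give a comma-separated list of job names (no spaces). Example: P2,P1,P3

Answer: P1,P2,P3,P4,P5

Derivation:
t=0-1: P1@Q0 runs 1, rem=4, I/O yield, promote→Q0. Q0=[P2,P3,P4,P5,P1] Q1=[] Q2=[]
t=1-4: P2@Q0 runs 3, rem=7, quantum used, demote→Q1. Q0=[P3,P4,P5,P1] Q1=[P2] Q2=[]
t=4-7: P3@Q0 runs 3, rem=11, quantum used, demote→Q1. Q0=[P4,P5,P1] Q1=[P2,P3] Q2=[]
t=7-10: P4@Q0 runs 3, rem=10, quantum used, demote→Q1. Q0=[P5,P1] Q1=[P2,P3,P4] Q2=[]
t=10-13: P5@Q0 runs 3, rem=10, quantum used, demote→Q1. Q0=[P1] Q1=[P2,P3,P4,P5] Q2=[]
t=13-14: P1@Q0 runs 1, rem=3, I/O yield, promote→Q0. Q0=[P1] Q1=[P2,P3,P4,P5] Q2=[]
t=14-15: P1@Q0 runs 1, rem=2, I/O yield, promote→Q0. Q0=[P1] Q1=[P2,P3,P4,P5] Q2=[]
t=15-16: P1@Q0 runs 1, rem=1, I/O yield, promote→Q0. Q0=[P1] Q1=[P2,P3,P4,P5] Q2=[]
t=16-17: P1@Q0 runs 1, rem=0, completes. Q0=[] Q1=[P2,P3,P4,P5] Q2=[]
t=17-21: P2@Q1 runs 4, rem=3, quantum used, demote→Q2. Q0=[] Q1=[P3,P4,P5] Q2=[P2]
t=21-25: P3@Q1 runs 4, rem=7, quantum used, demote→Q2. Q0=[] Q1=[P4,P5] Q2=[P2,P3]
t=25-29: P4@Q1 runs 4, rem=6, quantum used, demote→Q2. Q0=[] Q1=[P5] Q2=[P2,P3,P4]
t=29-33: P5@Q1 runs 4, rem=6, quantum used, demote→Q2. Q0=[] Q1=[] Q2=[P2,P3,P4,P5]
t=33-36: P2@Q2 runs 3, rem=0, completes. Q0=[] Q1=[] Q2=[P3,P4,P5]
t=36-43: P3@Q2 runs 7, rem=0, completes. Q0=[] Q1=[] Q2=[P4,P5]
t=43-49: P4@Q2 runs 6, rem=0, completes. Q0=[] Q1=[] Q2=[P5]
t=49-55: P5@Q2 runs 6, rem=0, completes. Q0=[] Q1=[] Q2=[]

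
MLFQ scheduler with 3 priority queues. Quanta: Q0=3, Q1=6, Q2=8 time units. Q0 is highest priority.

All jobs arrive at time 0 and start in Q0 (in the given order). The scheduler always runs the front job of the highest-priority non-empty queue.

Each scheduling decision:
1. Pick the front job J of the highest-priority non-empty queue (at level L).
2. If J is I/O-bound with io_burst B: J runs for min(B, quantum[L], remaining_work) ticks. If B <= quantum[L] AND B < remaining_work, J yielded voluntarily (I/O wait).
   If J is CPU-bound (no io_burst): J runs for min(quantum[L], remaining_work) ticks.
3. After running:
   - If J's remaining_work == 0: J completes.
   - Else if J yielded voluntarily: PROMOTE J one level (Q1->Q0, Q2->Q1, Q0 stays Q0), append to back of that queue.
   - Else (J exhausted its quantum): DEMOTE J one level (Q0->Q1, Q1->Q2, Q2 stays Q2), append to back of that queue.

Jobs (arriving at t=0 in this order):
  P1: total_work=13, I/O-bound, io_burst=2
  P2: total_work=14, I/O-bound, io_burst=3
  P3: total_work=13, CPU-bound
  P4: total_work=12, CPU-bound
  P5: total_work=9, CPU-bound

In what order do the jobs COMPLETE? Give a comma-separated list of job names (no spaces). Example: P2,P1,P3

Answer: P2,P1,P5,P3,P4

Derivation:
t=0-2: P1@Q0 runs 2, rem=11, I/O yield, promote→Q0. Q0=[P2,P3,P4,P5,P1] Q1=[] Q2=[]
t=2-5: P2@Q0 runs 3, rem=11, I/O yield, promote→Q0. Q0=[P3,P4,P5,P1,P2] Q1=[] Q2=[]
t=5-8: P3@Q0 runs 3, rem=10, quantum used, demote→Q1. Q0=[P4,P5,P1,P2] Q1=[P3] Q2=[]
t=8-11: P4@Q0 runs 3, rem=9, quantum used, demote→Q1. Q0=[P5,P1,P2] Q1=[P3,P4] Q2=[]
t=11-14: P5@Q0 runs 3, rem=6, quantum used, demote→Q1. Q0=[P1,P2] Q1=[P3,P4,P5] Q2=[]
t=14-16: P1@Q0 runs 2, rem=9, I/O yield, promote→Q0. Q0=[P2,P1] Q1=[P3,P4,P5] Q2=[]
t=16-19: P2@Q0 runs 3, rem=8, I/O yield, promote→Q0. Q0=[P1,P2] Q1=[P3,P4,P5] Q2=[]
t=19-21: P1@Q0 runs 2, rem=7, I/O yield, promote→Q0. Q0=[P2,P1] Q1=[P3,P4,P5] Q2=[]
t=21-24: P2@Q0 runs 3, rem=5, I/O yield, promote→Q0. Q0=[P1,P2] Q1=[P3,P4,P5] Q2=[]
t=24-26: P1@Q0 runs 2, rem=5, I/O yield, promote→Q0. Q0=[P2,P1] Q1=[P3,P4,P5] Q2=[]
t=26-29: P2@Q0 runs 3, rem=2, I/O yield, promote→Q0. Q0=[P1,P2] Q1=[P3,P4,P5] Q2=[]
t=29-31: P1@Q0 runs 2, rem=3, I/O yield, promote→Q0. Q0=[P2,P1] Q1=[P3,P4,P5] Q2=[]
t=31-33: P2@Q0 runs 2, rem=0, completes. Q0=[P1] Q1=[P3,P4,P5] Q2=[]
t=33-35: P1@Q0 runs 2, rem=1, I/O yield, promote→Q0. Q0=[P1] Q1=[P3,P4,P5] Q2=[]
t=35-36: P1@Q0 runs 1, rem=0, completes. Q0=[] Q1=[P3,P4,P5] Q2=[]
t=36-42: P3@Q1 runs 6, rem=4, quantum used, demote→Q2. Q0=[] Q1=[P4,P5] Q2=[P3]
t=42-48: P4@Q1 runs 6, rem=3, quantum used, demote→Q2. Q0=[] Q1=[P5] Q2=[P3,P4]
t=48-54: P5@Q1 runs 6, rem=0, completes. Q0=[] Q1=[] Q2=[P3,P4]
t=54-58: P3@Q2 runs 4, rem=0, completes. Q0=[] Q1=[] Q2=[P4]
t=58-61: P4@Q2 runs 3, rem=0, completes. Q0=[] Q1=[] Q2=[]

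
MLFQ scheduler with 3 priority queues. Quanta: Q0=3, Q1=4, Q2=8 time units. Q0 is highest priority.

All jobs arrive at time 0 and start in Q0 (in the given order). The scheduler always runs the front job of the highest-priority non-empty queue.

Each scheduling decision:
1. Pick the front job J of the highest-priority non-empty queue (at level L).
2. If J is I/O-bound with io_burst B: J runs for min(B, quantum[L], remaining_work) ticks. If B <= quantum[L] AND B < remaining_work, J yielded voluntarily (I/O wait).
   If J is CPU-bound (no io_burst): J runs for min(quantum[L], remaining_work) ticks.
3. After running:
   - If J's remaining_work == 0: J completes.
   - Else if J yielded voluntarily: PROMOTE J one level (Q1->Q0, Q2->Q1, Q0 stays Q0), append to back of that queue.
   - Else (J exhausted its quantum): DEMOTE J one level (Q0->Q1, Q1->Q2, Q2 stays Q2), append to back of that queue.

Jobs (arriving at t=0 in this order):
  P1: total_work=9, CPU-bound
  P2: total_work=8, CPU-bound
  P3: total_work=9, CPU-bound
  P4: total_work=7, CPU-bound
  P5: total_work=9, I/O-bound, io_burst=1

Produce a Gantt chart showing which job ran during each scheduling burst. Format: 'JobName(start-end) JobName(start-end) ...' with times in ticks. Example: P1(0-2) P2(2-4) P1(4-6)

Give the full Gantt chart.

Answer: P1(0-3) P2(3-6) P3(6-9) P4(9-12) P5(12-13) P5(13-14) P5(14-15) P5(15-16) P5(16-17) P5(17-18) P5(18-19) P5(19-20) P5(20-21) P1(21-25) P2(25-29) P3(29-33) P4(33-37) P1(37-39) P2(39-40) P3(40-42)

Derivation:
t=0-3: P1@Q0 runs 3, rem=6, quantum used, demote→Q1. Q0=[P2,P3,P4,P5] Q1=[P1] Q2=[]
t=3-6: P2@Q0 runs 3, rem=5, quantum used, demote→Q1. Q0=[P3,P4,P5] Q1=[P1,P2] Q2=[]
t=6-9: P3@Q0 runs 3, rem=6, quantum used, demote→Q1. Q0=[P4,P5] Q1=[P1,P2,P3] Q2=[]
t=9-12: P4@Q0 runs 3, rem=4, quantum used, demote→Q1. Q0=[P5] Q1=[P1,P2,P3,P4] Q2=[]
t=12-13: P5@Q0 runs 1, rem=8, I/O yield, promote→Q0. Q0=[P5] Q1=[P1,P2,P3,P4] Q2=[]
t=13-14: P5@Q0 runs 1, rem=7, I/O yield, promote→Q0. Q0=[P5] Q1=[P1,P2,P3,P4] Q2=[]
t=14-15: P5@Q0 runs 1, rem=6, I/O yield, promote→Q0. Q0=[P5] Q1=[P1,P2,P3,P4] Q2=[]
t=15-16: P5@Q0 runs 1, rem=5, I/O yield, promote→Q0. Q0=[P5] Q1=[P1,P2,P3,P4] Q2=[]
t=16-17: P5@Q0 runs 1, rem=4, I/O yield, promote→Q0. Q0=[P5] Q1=[P1,P2,P3,P4] Q2=[]
t=17-18: P5@Q0 runs 1, rem=3, I/O yield, promote→Q0. Q0=[P5] Q1=[P1,P2,P3,P4] Q2=[]
t=18-19: P5@Q0 runs 1, rem=2, I/O yield, promote→Q0. Q0=[P5] Q1=[P1,P2,P3,P4] Q2=[]
t=19-20: P5@Q0 runs 1, rem=1, I/O yield, promote→Q0. Q0=[P5] Q1=[P1,P2,P3,P4] Q2=[]
t=20-21: P5@Q0 runs 1, rem=0, completes. Q0=[] Q1=[P1,P2,P3,P4] Q2=[]
t=21-25: P1@Q1 runs 4, rem=2, quantum used, demote→Q2. Q0=[] Q1=[P2,P3,P4] Q2=[P1]
t=25-29: P2@Q1 runs 4, rem=1, quantum used, demote→Q2. Q0=[] Q1=[P3,P4] Q2=[P1,P2]
t=29-33: P3@Q1 runs 4, rem=2, quantum used, demote→Q2. Q0=[] Q1=[P4] Q2=[P1,P2,P3]
t=33-37: P4@Q1 runs 4, rem=0, completes. Q0=[] Q1=[] Q2=[P1,P2,P3]
t=37-39: P1@Q2 runs 2, rem=0, completes. Q0=[] Q1=[] Q2=[P2,P3]
t=39-40: P2@Q2 runs 1, rem=0, completes. Q0=[] Q1=[] Q2=[P3]
t=40-42: P3@Q2 runs 2, rem=0, completes. Q0=[] Q1=[] Q2=[]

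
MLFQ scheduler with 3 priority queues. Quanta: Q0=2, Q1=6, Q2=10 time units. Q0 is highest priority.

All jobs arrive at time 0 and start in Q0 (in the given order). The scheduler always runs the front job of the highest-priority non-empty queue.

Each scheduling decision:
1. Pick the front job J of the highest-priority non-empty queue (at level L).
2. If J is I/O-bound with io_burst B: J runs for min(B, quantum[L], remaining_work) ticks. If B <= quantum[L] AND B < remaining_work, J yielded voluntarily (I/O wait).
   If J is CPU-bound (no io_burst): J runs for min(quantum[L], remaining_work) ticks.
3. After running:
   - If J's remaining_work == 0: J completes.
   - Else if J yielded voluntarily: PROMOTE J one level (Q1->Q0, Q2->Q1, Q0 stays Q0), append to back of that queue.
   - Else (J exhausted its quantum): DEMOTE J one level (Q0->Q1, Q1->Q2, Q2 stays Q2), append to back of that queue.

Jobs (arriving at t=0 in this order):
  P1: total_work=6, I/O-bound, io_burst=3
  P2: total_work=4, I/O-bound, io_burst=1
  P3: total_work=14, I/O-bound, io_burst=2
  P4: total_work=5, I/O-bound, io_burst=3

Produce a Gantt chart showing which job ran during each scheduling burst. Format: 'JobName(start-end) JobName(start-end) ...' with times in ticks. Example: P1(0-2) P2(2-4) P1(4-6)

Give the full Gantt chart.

t=0-2: P1@Q0 runs 2, rem=4, quantum used, demote→Q1. Q0=[P2,P3,P4] Q1=[P1] Q2=[]
t=2-3: P2@Q0 runs 1, rem=3, I/O yield, promote→Q0. Q0=[P3,P4,P2] Q1=[P1] Q2=[]
t=3-5: P3@Q0 runs 2, rem=12, I/O yield, promote→Q0. Q0=[P4,P2,P3] Q1=[P1] Q2=[]
t=5-7: P4@Q0 runs 2, rem=3, quantum used, demote→Q1. Q0=[P2,P3] Q1=[P1,P4] Q2=[]
t=7-8: P2@Q0 runs 1, rem=2, I/O yield, promote→Q0. Q0=[P3,P2] Q1=[P1,P4] Q2=[]
t=8-10: P3@Q0 runs 2, rem=10, I/O yield, promote→Q0. Q0=[P2,P3] Q1=[P1,P4] Q2=[]
t=10-11: P2@Q0 runs 1, rem=1, I/O yield, promote→Q0. Q0=[P3,P2] Q1=[P1,P4] Q2=[]
t=11-13: P3@Q0 runs 2, rem=8, I/O yield, promote→Q0. Q0=[P2,P3] Q1=[P1,P4] Q2=[]
t=13-14: P2@Q0 runs 1, rem=0, completes. Q0=[P3] Q1=[P1,P4] Q2=[]
t=14-16: P3@Q0 runs 2, rem=6, I/O yield, promote→Q0. Q0=[P3] Q1=[P1,P4] Q2=[]
t=16-18: P3@Q0 runs 2, rem=4, I/O yield, promote→Q0. Q0=[P3] Q1=[P1,P4] Q2=[]
t=18-20: P3@Q0 runs 2, rem=2, I/O yield, promote→Q0. Q0=[P3] Q1=[P1,P4] Q2=[]
t=20-22: P3@Q0 runs 2, rem=0, completes. Q0=[] Q1=[P1,P4] Q2=[]
t=22-25: P1@Q1 runs 3, rem=1, I/O yield, promote→Q0. Q0=[P1] Q1=[P4] Q2=[]
t=25-26: P1@Q0 runs 1, rem=0, completes. Q0=[] Q1=[P4] Q2=[]
t=26-29: P4@Q1 runs 3, rem=0, completes. Q0=[] Q1=[] Q2=[]

Answer: P1(0-2) P2(2-3) P3(3-5) P4(5-7) P2(7-8) P3(8-10) P2(10-11) P3(11-13) P2(13-14) P3(14-16) P3(16-18) P3(18-20) P3(20-22) P1(22-25) P1(25-26) P4(26-29)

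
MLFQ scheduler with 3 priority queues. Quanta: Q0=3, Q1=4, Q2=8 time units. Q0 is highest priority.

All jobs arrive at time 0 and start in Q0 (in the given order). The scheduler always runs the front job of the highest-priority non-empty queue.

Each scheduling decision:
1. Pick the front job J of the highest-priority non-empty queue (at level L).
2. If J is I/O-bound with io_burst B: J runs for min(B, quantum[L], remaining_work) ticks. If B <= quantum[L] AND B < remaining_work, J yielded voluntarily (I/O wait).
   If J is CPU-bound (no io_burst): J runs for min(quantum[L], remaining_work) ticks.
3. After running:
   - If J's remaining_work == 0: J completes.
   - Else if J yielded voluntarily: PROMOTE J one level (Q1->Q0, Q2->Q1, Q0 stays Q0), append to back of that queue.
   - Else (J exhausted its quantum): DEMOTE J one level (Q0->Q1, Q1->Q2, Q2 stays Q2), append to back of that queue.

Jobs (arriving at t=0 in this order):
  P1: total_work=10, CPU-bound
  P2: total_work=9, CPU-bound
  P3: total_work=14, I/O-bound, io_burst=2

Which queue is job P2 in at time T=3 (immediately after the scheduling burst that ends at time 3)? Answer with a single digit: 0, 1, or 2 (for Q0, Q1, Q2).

Answer: 0

Derivation:
t=0-3: P1@Q0 runs 3, rem=7, quantum used, demote→Q1. Q0=[P2,P3] Q1=[P1] Q2=[]
t=3-6: P2@Q0 runs 3, rem=6, quantum used, demote→Q1. Q0=[P3] Q1=[P1,P2] Q2=[]
t=6-8: P3@Q0 runs 2, rem=12, I/O yield, promote→Q0. Q0=[P3] Q1=[P1,P2] Q2=[]
t=8-10: P3@Q0 runs 2, rem=10, I/O yield, promote→Q0. Q0=[P3] Q1=[P1,P2] Q2=[]
t=10-12: P3@Q0 runs 2, rem=8, I/O yield, promote→Q0. Q0=[P3] Q1=[P1,P2] Q2=[]
t=12-14: P3@Q0 runs 2, rem=6, I/O yield, promote→Q0. Q0=[P3] Q1=[P1,P2] Q2=[]
t=14-16: P3@Q0 runs 2, rem=4, I/O yield, promote→Q0. Q0=[P3] Q1=[P1,P2] Q2=[]
t=16-18: P3@Q0 runs 2, rem=2, I/O yield, promote→Q0. Q0=[P3] Q1=[P1,P2] Q2=[]
t=18-20: P3@Q0 runs 2, rem=0, completes. Q0=[] Q1=[P1,P2] Q2=[]
t=20-24: P1@Q1 runs 4, rem=3, quantum used, demote→Q2. Q0=[] Q1=[P2] Q2=[P1]
t=24-28: P2@Q1 runs 4, rem=2, quantum used, demote→Q2. Q0=[] Q1=[] Q2=[P1,P2]
t=28-31: P1@Q2 runs 3, rem=0, completes. Q0=[] Q1=[] Q2=[P2]
t=31-33: P2@Q2 runs 2, rem=0, completes. Q0=[] Q1=[] Q2=[]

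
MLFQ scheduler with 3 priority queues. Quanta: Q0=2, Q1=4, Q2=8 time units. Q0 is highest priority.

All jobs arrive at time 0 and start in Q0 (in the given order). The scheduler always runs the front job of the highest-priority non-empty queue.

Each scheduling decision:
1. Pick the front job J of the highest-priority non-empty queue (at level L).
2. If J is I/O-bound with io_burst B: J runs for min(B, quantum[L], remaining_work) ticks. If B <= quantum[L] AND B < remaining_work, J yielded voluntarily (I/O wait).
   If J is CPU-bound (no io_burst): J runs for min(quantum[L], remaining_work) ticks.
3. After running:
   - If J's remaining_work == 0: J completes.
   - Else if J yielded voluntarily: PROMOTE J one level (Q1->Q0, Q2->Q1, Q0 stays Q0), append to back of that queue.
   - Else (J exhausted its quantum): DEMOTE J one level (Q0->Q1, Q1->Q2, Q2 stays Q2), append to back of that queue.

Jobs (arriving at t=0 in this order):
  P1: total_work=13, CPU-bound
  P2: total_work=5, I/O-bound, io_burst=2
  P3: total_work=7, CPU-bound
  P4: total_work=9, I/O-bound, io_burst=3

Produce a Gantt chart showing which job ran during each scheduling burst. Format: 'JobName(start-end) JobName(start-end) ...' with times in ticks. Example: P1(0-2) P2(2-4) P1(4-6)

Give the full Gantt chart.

Answer: P1(0-2) P2(2-4) P3(4-6) P4(6-8) P2(8-10) P2(10-11) P1(11-15) P3(15-19) P4(19-22) P4(22-24) P4(24-26) P1(26-33) P3(33-34)

Derivation:
t=0-2: P1@Q0 runs 2, rem=11, quantum used, demote→Q1. Q0=[P2,P3,P4] Q1=[P1] Q2=[]
t=2-4: P2@Q0 runs 2, rem=3, I/O yield, promote→Q0. Q0=[P3,P4,P2] Q1=[P1] Q2=[]
t=4-6: P3@Q0 runs 2, rem=5, quantum used, demote→Q1. Q0=[P4,P2] Q1=[P1,P3] Q2=[]
t=6-8: P4@Q0 runs 2, rem=7, quantum used, demote→Q1. Q0=[P2] Q1=[P1,P3,P4] Q2=[]
t=8-10: P2@Q0 runs 2, rem=1, I/O yield, promote→Q0. Q0=[P2] Q1=[P1,P3,P4] Q2=[]
t=10-11: P2@Q0 runs 1, rem=0, completes. Q0=[] Q1=[P1,P3,P4] Q2=[]
t=11-15: P1@Q1 runs 4, rem=7, quantum used, demote→Q2. Q0=[] Q1=[P3,P4] Q2=[P1]
t=15-19: P3@Q1 runs 4, rem=1, quantum used, demote→Q2. Q0=[] Q1=[P4] Q2=[P1,P3]
t=19-22: P4@Q1 runs 3, rem=4, I/O yield, promote→Q0. Q0=[P4] Q1=[] Q2=[P1,P3]
t=22-24: P4@Q0 runs 2, rem=2, quantum used, demote→Q1. Q0=[] Q1=[P4] Q2=[P1,P3]
t=24-26: P4@Q1 runs 2, rem=0, completes. Q0=[] Q1=[] Q2=[P1,P3]
t=26-33: P1@Q2 runs 7, rem=0, completes. Q0=[] Q1=[] Q2=[P3]
t=33-34: P3@Q2 runs 1, rem=0, completes. Q0=[] Q1=[] Q2=[]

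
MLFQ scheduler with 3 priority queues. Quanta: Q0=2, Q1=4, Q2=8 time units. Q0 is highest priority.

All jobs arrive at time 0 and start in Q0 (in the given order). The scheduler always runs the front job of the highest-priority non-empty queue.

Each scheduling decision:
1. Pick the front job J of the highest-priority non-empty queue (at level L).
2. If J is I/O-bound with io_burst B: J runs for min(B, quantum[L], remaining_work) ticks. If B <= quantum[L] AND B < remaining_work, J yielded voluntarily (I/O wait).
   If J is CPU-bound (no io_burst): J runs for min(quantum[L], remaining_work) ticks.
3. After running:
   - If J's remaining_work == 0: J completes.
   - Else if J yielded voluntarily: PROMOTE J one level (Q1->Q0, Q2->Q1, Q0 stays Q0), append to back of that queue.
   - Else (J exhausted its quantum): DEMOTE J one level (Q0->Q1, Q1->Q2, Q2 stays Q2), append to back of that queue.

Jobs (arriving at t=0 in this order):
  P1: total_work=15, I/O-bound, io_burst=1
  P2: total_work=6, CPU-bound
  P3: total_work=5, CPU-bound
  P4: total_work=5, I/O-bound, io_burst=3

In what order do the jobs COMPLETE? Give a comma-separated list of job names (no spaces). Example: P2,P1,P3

Answer: P1,P2,P3,P4

Derivation:
t=0-1: P1@Q0 runs 1, rem=14, I/O yield, promote→Q0. Q0=[P2,P3,P4,P1] Q1=[] Q2=[]
t=1-3: P2@Q0 runs 2, rem=4, quantum used, demote→Q1. Q0=[P3,P4,P1] Q1=[P2] Q2=[]
t=3-5: P3@Q0 runs 2, rem=3, quantum used, demote→Q1. Q0=[P4,P1] Q1=[P2,P3] Q2=[]
t=5-7: P4@Q0 runs 2, rem=3, quantum used, demote→Q1. Q0=[P1] Q1=[P2,P3,P4] Q2=[]
t=7-8: P1@Q0 runs 1, rem=13, I/O yield, promote→Q0. Q0=[P1] Q1=[P2,P3,P4] Q2=[]
t=8-9: P1@Q0 runs 1, rem=12, I/O yield, promote→Q0. Q0=[P1] Q1=[P2,P3,P4] Q2=[]
t=9-10: P1@Q0 runs 1, rem=11, I/O yield, promote→Q0. Q0=[P1] Q1=[P2,P3,P4] Q2=[]
t=10-11: P1@Q0 runs 1, rem=10, I/O yield, promote→Q0. Q0=[P1] Q1=[P2,P3,P4] Q2=[]
t=11-12: P1@Q0 runs 1, rem=9, I/O yield, promote→Q0. Q0=[P1] Q1=[P2,P3,P4] Q2=[]
t=12-13: P1@Q0 runs 1, rem=8, I/O yield, promote→Q0. Q0=[P1] Q1=[P2,P3,P4] Q2=[]
t=13-14: P1@Q0 runs 1, rem=7, I/O yield, promote→Q0. Q0=[P1] Q1=[P2,P3,P4] Q2=[]
t=14-15: P1@Q0 runs 1, rem=6, I/O yield, promote→Q0. Q0=[P1] Q1=[P2,P3,P4] Q2=[]
t=15-16: P1@Q0 runs 1, rem=5, I/O yield, promote→Q0. Q0=[P1] Q1=[P2,P3,P4] Q2=[]
t=16-17: P1@Q0 runs 1, rem=4, I/O yield, promote→Q0. Q0=[P1] Q1=[P2,P3,P4] Q2=[]
t=17-18: P1@Q0 runs 1, rem=3, I/O yield, promote→Q0. Q0=[P1] Q1=[P2,P3,P4] Q2=[]
t=18-19: P1@Q0 runs 1, rem=2, I/O yield, promote→Q0. Q0=[P1] Q1=[P2,P3,P4] Q2=[]
t=19-20: P1@Q0 runs 1, rem=1, I/O yield, promote→Q0. Q0=[P1] Q1=[P2,P3,P4] Q2=[]
t=20-21: P1@Q0 runs 1, rem=0, completes. Q0=[] Q1=[P2,P3,P4] Q2=[]
t=21-25: P2@Q1 runs 4, rem=0, completes. Q0=[] Q1=[P3,P4] Q2=[]
t=25-28: P3@Q1 runs 3, rem=0, completes. Q0=[] Q1=[P4] Q2=[]
t=28-31: P4@Q1 runs 3, rem=0, completes. Q0=[] Q1=[] Q2=[]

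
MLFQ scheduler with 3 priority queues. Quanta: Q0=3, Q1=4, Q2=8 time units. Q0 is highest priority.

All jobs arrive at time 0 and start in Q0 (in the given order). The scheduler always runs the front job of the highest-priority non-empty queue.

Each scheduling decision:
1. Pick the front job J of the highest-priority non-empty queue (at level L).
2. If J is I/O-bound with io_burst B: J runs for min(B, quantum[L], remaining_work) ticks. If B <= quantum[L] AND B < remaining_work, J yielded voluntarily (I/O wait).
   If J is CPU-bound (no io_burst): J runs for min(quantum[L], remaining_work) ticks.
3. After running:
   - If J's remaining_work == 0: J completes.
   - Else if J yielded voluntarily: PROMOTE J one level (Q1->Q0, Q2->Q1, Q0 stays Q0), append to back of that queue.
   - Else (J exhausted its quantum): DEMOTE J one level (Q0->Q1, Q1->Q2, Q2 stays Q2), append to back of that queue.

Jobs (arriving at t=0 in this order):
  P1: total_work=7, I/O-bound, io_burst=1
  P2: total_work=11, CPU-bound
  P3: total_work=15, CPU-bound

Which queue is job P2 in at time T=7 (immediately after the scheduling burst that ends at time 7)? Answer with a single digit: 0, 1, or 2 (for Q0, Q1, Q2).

Answer: 1

Derivation:
t=0-1: P1@Q0 runs 1, rem=6, I/O yield, promote→Q0. Q0=[P2,P3,P1] Q1=[] Q2=[]
t=1-4: P2@Q0 runs 3, rem=8, quantum used, demote→Q1. Q0=[P3,P1] Q1=[P2] Q2=[]
t=4-7: P3@Q0 runs 3, rem=12, quantum used, demote→Q1. Q0=[P1] Q1=[P2,P3] Q2=[]
t=7-8: P1@Q0 runs 1, rem=5, I/O yield, promote→Q0. Q0=[P1] Q1=[P2,P3] Q2=[]
t=8-9: P1@Q0 runs 1, rem=4, I/O yield, promote→Q0. Q0=[P1] Q1=[P2,P3] Q2=[]
t=9-10: P1@Q0 runs 1, rem=3, I/O yield, promote→Q0. Q0=[P1] Q1=[P2,P3] Q2=[]
t=10-11: P1@Q0 runs 1, rem=2, I/O yield, promote→Q0. Q0=[P1] Q1=[P2,P3] Q2=[]
t=11-12: P1@Q0 runs 1, rem=1, I/O yield, promote→Q0. Q0=[P1] Q1=[P2,P3] Q2=[]
t=12-13: P1@Q0 runs 1, rem=0, completes. Q0=[] Q1=[P2,P3] Q2=[]
t=13-17: P2@Q1 runs 4, rem=4, quantum used, demote→Q2. Q0=[] Q1=[P3] Q2=[P2]
t=17-21: P3@Q1 runs 4, rem=8, quantum used, demote→Q2. Q0=[] Q1=[] Q2=[P2,P3]
t=21-25: P2@Q2 runs 4, rem=0, completes. Q0=[] Q1=[] Q2=[P3]
t=25-33: P3@Q2 runs 8, rem=0, completes. Q0=[] Q1=[] Q2=[]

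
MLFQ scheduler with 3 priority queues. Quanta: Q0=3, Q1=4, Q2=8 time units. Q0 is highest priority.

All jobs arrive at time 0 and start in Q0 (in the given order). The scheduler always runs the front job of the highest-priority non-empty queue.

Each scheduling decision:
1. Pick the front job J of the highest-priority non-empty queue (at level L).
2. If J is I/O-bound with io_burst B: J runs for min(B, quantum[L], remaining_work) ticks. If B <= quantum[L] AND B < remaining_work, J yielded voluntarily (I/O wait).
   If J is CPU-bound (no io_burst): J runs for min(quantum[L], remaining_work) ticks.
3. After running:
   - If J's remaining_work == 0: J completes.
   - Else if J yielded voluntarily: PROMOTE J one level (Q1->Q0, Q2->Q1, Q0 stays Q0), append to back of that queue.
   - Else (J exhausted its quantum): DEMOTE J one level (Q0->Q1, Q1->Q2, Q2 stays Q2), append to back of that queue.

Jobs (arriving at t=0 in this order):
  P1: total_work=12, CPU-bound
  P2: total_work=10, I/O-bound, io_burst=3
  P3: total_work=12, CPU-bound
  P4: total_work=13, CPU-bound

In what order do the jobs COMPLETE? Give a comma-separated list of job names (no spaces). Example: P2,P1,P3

t=0-3: P1@Q0 runs 3, rem=9, quantum used, demote→Q1. Q0=[P2,P3,P4] Q1=[P1] Q2=[]
t=3-6: P2@Q0 runs 3, rem=7, I/O yield, promote→Q0. Q0=[P3,P4,P2] Q1=[P1] Q2=[]
t=6-9: P3@Q0 runs 3, rem=9, quantum used, demote→Q1. Q0=[P4,P2] Q1=[P1,P3] Q2=[]
t=9-12: P4@Q0 runs 3, rem=10, quantum used, demote→Q1. Q0=[P2] Q1=[P1,P3,P4] Q2=[]
t=12-15: P2@Q0 runs 3, rem=4, I/O yield, promote→Q0. Q0=[P2] Q1=[P1,P3,P4] Q2=[]
t=15-18: P2@Q0 runs 3, rem=1, I/O yield, promote→Q0. Q0=[P2] Q1=[P1,P3,P4] Q2=[]
t=18-19: P2@Q0 runs 1, rem=0, completes. Q0=[] Q1=[P1,P3,P4] Q2=[]
t=19-23: P1@Q1 runs 4, rem=5, quantum used, demote→Q2. Q0=[] Q1=[P3,P4] Q2=[P1]
t=23-27: P3@Q1 runs 4, rem=5, quantum used, demote→Q2. Q0=[] Q1=[P4] Q2=[P1,P3]
t=27-31: P4@Q1 runs 4, rem=6, quantum used, demote→Q2. Q0=[] Q1=[] Q2=[P1,P3,P4]
t=31-36: P1@Q2 runs 5, rem=0, completes. Q0=[] Q1=[] Q2=[P3,P4]
t=36-41: P3@Q2 runs 5, rem=0, completes. Q0=[] Q1=[] Q2=[P4]
t=41-47: P4@Q2 runs 6, rem=0, completes. Q0=[] Q1=[] Q2=[]

Answer: P2,P1,P3,P4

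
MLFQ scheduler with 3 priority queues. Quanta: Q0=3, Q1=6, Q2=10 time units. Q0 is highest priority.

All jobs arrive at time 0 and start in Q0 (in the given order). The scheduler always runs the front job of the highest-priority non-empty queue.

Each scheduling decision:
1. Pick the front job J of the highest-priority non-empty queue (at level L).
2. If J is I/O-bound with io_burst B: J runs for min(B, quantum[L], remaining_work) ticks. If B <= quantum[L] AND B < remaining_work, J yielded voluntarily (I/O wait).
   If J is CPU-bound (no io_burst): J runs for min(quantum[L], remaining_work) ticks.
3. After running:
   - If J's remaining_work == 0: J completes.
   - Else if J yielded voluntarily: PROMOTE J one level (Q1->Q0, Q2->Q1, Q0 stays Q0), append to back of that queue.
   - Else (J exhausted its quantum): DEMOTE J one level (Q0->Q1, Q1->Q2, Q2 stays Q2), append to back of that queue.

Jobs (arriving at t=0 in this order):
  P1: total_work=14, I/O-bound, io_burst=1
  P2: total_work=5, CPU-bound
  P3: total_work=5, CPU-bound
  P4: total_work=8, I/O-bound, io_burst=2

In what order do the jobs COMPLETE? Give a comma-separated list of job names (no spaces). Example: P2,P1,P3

Answer: P4,P1,P2,P3

Derivation:
t=0-1: P1@Q0 runs 1, rem=13, I/O yield, promote→Q0. Q0=[P2,P3,P4,P1] Q1=[] Q2=[]
t=1-4: P2@Q0 runs 3, rem=2, quantum used, demote→Q1. Q0=[P3,P4,P1] Q1=[P2] Q2=[]
t=4-7: P3@Q0 runs 3, rem=2, quantum used, demote→Q1. Q0=[P4,P1] Q1=[P2,P3] Q2=[]
t=7-9: P4@Q0 runs 2, rem=6, I/O yield, promote→Q0. Q0=[P1,P4] Q1=[P2,P3] Q2=[]
t=9-10: P1@Q0 runs 1, rem=12, I/O yield, promote→Q0. Q0=[P4,P1] Q1=[P2,P3] Q2=[]
t=10-12: P4@Q0 runs 2, rem=4, I/O yield, promote→Q0. Q0=[P1,P4] Q1=[P2,P3] Q2=[]
t=12-13: P1@Q0 runs 1, rem=11, I/O yield, promote→Q0. Q0=[P4,P1] Q1=[P2,P3] Q2=[]
t=13-15: P4@Q0 runs 2, rem=2, I/O yield, promote→Q0. Q0=[P1,P4] Q1=[P2,P3] Q2=[]
t=15-16: P1@Q0 runs 1, rem=10, I/O yield, promote→Q0. Q0=[P4,P1] Q1=[P2,P3] Q2=[]
t=16-18: P4@Q0 runs 2, rem=0, completes. Q0=[P1] Q1=[P2,P3] Q2=[]
t=18-19: P1@Q0 runs 1, rem=9, I/O yield, promote→Q0. Q0=[P1] Q1=[P2,P3] Q2=[]
t=19-20: P1@Q0 runs 1, rem=8, I/O yield, promote→Q0. Q0=[P1] Q1=[P2,P3] Q2=[]
t=20-21: P1@Q0 runs 1, rem=7, I/O yield, promote→Q0. Q0=[P1] Q1=[P2,P3] Q2=[]
t=21-22: P1@Q0 runs 1, rem=6, I/O yield, promote→Q0. Q0=[P1] Q1=[P2,P3] Q2=[]
t=22-23: P1@Q0 runs 1, rem=5, I/O yield, promote→Q0. Q0=[P1] Q1=[P2,P3] Q2=[]
t=23-24: P1@Q0 runs 1, rem=4, I/O yield, promote→Q0. Q0=[P1] Q1=[P2,P3] Q2=[]
t=24-25: P1@Q0 runs 1, rem=3, I/O yield, promote→Q0. Q0=[P1] Q1=[P2,P3] Q2=[]
t=25-26: P1@Q0 runs 1, rem=2, I/O yield, promote→Q0. Q0=[P1] Q1=[P2,P3] Q2=[]
t=26-27: P1@Q0 runs 1, rem=1, I/O yield, promote→Q0. Q0=[P1] Q1=[P2,P3] Q2=[]
t=27-28: P1@Q0 runs 1, rem=0, completes. Q0=[] Q1=[P2,P3] Q2=[]
t=28-30: P2@Q1 runs 2, rem=0, completes. Q0=[] Q1=[P3] Q2=[]
t=30-32: P3@Q1 runs 2, rem=0, completes. Q0=[] Q1=[] Q2=[]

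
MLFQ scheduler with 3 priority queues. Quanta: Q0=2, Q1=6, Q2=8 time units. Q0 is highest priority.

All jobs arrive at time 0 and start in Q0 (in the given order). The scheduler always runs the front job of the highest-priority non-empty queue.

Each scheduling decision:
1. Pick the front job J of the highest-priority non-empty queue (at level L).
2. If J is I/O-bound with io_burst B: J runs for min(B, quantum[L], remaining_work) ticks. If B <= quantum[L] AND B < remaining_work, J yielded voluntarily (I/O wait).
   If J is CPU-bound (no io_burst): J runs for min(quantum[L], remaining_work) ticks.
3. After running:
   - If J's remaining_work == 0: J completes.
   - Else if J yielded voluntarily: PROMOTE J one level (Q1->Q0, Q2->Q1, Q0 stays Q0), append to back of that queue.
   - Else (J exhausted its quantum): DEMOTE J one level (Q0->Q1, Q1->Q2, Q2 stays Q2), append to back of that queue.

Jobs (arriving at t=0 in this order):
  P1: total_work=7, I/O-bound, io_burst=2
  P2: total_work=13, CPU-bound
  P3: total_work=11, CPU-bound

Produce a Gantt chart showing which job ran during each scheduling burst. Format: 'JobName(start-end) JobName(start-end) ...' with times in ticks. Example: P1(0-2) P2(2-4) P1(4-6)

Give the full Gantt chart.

Answer: P1(0-2) P2(2-4) P3(4-6) P1(6-8) P1(8-10) P1(10-11) P2(11-17) P3(17-23) P2(23-28) P3(28-31)

Derivation:
t=0-2: P1@Q0 runs 2, rem=5, I/O yield, promote→Q0. Q0=[P2,P3,P1] Q1=[] Q2=[]
t=2-4: P2@Q0 runs 2, rem=11, quantum used, demote→Q1. Q0=[P3,P1] Q1=[P2] Q2=[]
t=4-6: P3@Q0 runs 2, rem=9, quantum used, demote→Q1. Q0=[P1] Q1=[P2,P3] Q2=[]
t=6-8: P1@Q0 runs 2, rem=3, I/O yield, promote→Q0. Q0=[P1] Q1=[P2,P3] Q2=[]
t=8-10: P1@Q0 runs 2, rem=1, I/O yield, promote→Q0. Q0=[P1] Q1=[P2,P3] Q2=[]
t=10-11: P1@Q0 runs 1, rem=0, completes. Q0=[] Q1=[P2,P3] Q2=[]
t=11-17: P2@Q1 runs 6, rem=5, quantum used, demote→Q2. Q0=[] Q1=[P3] Q2=[P2]
t=17-23: P3@Q1 runs 6, rem=3, quantum used, demote→Q2. Q0=[] Q1=[] Q2=[P2,P3]
t=23-28: P2@Q2 runs 5, rem=0, completes. Q0=[] Q1=[] Q2=[P3]
t=28-31: P3@Q2 runs 3, rem=0, completes. Q0=[] Q1=[] Q2=[]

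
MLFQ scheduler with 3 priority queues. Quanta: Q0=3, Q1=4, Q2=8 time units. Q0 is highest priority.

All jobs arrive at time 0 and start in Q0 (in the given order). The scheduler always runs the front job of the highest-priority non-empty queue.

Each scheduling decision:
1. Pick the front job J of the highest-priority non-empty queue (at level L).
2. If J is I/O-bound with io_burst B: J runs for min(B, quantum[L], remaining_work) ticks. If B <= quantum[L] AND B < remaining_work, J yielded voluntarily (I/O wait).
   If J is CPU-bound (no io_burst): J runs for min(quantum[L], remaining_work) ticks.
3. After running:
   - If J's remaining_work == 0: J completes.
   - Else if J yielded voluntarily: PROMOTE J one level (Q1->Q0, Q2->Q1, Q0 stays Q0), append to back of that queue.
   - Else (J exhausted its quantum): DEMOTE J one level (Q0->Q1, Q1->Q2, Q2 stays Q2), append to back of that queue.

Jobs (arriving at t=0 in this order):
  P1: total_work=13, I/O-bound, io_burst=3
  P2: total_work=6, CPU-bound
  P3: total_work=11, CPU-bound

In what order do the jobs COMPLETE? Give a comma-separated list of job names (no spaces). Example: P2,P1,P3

t=0-3: P1@Q0 runs 3, rem=10, I/O yield, promote→Q0. Q0=[P2,P3,P1] Q1=[] Q2=[]
t=3-6: P2@Q0 runs 3, rem=3, quantum used, demote→Q1. Q0=[P3,P1] Q1=[P2] Q2=[]
t=6-9: P3@Q0 runs 3, rem=8, quantum used, demote→Q1. Q0=[P1] Q1=[P2,P3] Q2=[]
t=9-12: P1@Q0 runs 3, rem=7, I/O yield, promote→Q0. Q0=[P1] Q1=[P2,P3] Q2=[]
t=12-15: P1@Q0 runs 3, rem=4, I/O yield, promote→Q0. Q0=[P1] Q1=[P2,P3] Q2=[]
t=15-18: P1@Q0 runs 3, rem=1, I/O yield, promote→Q0. Q0=[P1] Q1=[P2,P3] Q2=[]
t=18-19: P1@Q0 runs 1, rem=0, completes. Q0=[] Q1=[P2,P3] Q2=[]
t=19-22: P2@Q1 runs 3, rem=0, completes. Q0=[] Q1=[P3] Q2=[]
t=22-26: P3@Q1 runs 4, rem=4, quantum used, demote→Q2. Q0=[] Q1=[] Q2=[P3]
t=26-30: P3@Q2 runs 4, rem=0, completes. Q0=[] Q1=[] Q2=[]

Answer: P1,P2,P3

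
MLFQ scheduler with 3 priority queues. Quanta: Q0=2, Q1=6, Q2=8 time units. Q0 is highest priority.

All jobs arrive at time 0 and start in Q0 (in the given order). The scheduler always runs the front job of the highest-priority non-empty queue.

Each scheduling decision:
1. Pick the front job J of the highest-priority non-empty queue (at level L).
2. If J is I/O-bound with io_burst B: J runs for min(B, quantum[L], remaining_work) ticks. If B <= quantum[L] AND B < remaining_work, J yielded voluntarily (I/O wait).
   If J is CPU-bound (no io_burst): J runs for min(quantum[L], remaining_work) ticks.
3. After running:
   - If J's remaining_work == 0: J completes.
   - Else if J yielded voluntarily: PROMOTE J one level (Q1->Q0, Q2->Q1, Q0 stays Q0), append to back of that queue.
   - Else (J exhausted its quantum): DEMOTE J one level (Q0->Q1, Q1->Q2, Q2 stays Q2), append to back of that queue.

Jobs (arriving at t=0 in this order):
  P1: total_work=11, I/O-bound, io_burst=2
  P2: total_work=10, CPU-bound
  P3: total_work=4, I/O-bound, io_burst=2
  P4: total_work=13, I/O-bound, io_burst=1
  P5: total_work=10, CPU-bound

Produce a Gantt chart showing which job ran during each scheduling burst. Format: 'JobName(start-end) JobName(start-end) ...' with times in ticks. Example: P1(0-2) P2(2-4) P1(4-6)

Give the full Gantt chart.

t=0-2: P1@Q0 runs 2, rem=9, I/O yield, promote→Q0. Q0=[P2,P3,P4,P5,P1] Q1=[] Q2=[]
t=2-4: P2@Q0 runs 2, rem=8, quantum used, demote→Q1. Q0=[P3,P4,P5,P1] Q1=[P2] Q2=[]
t=4-6: P3@Q0 runs 2, rem=2, I/O yield, promote→Q0. Q0=[P4,P5,P1,P3] Q1=[P2] Q2=[]
t=6-7: P4@Q0 runs 1, rem=12, I/O yield, promote→Q0. Q0=[P5,P1,P3,P4] Q1=[P2] Q2=[]
t=7-9: P5@Q0 runs 2, rem=8, quantum used, demote→Q1. Q0=[P1,P3,P4] Q1=[P2,P5] Q2=[]
t=9-11: P1@Q0 runs 2, rem=7, I/O yield, promote→Q0. Q0=[P3,P4,P1] Q1=[P2,P5] Q2=[]
t=11-13: P3@Q0 runs 2, rem=0, completes. Q0=[P4,P1] Q1=[P2,P5] Q2=[]
t=13-14: P4@Q0 runs 1, rem=11, I/O yield, promote→Q0. Q0=[P1,P4] Q1=[P2,P5] Q2=[]
t=14-16: P1@Q0 runs 2, rem=5, I/O yield, promote→Q0. Q0=[P4,P1] Q1=[P2,P5] Q2=[]
t=16-17: P4@Q0 runs 1, rem=10, I/O yield, promote→Q0. Q0=[P1,P4] Q1=[P2,P5] Q2=[]
t=17-19: P1@Q0 runs 2, rem=3, I/O yield, promote→Q0. Q0=[P4,P1] Q1=[P2,P5] Q2=[]
t=19-20: P4@Q0 runs 1, rem=9, I/O yield, promote→Q0. Q0=[P1,P4] Q1=[P2,P5] Q2=[]
t=20-22: P1@Q0 runs 2, rem=1, I/O yield, promote→Q0. Q0=[P4,P1] Q1=[P2,P5] Q2=[]
t=22-23: P4@Q0 runs 1, rem=8, I/O yield, promote→Q0. Q0=[P1,P4] Q1=[P2,P5] Q2=[]
t=23-24: P1@Q0 runs 1, rem=0, completes. Q0=[P4] Q1=[P2,P5] Q2=[]
t=24-25: P4@Q0 runs 1, rem=7, I/O yield, promote→Q0. Q0=[P4] Q1=[P2,P5] Q2=[]
t=25-26: P4@Q0 runs 1, rem=6, I/O yield, promote→Q0. Q0=[P4] Q1=[P2,P5] Q2=[]
t=26-27: P4@Q0 runs 1, rem=5, I/O yield, promote→Q0. Q0=[P4] Q1=[P2,P5] Q2=[]
t=27-28: P4@Q0 runs 1, rem=4, I/O yield, promote→Q0. Q0=[P4] Q1=[P2,P5] Q2=[]
t=28-29: P4@Q0 runs 1, rem=3, I/O yield, promote→Q0. Q0=[P4] Q1=[P2,P5] Q2=[]
t=29-30: P4@Q0 runs 1, rem=2, I/O yield, promote→Q0. Q0=[P4] Q1=[P2,P5] Q2=[]
t=30-31: P4@Q0 runs 1, rem=1, I/O yield, promote→Q0. Q0=[P4] Q1=[P2,P5] Q2=[]
t=31-32: P4@Q0 runs 1, rem=0, completes. Q0=[] Q1=[P2,P5] Q2=[]
t=32-38: P2@Q1 runs 6, rem=2, quantum used, demote→Q2. Q0=[] Q1=[P5] Q2=[P2]
t=38-44: P5@Q1 runs 6, rem=2, quantum used, demote→Q2. Q0=[] Q1=[] Q2=[P2,P5]
t=44-46: P2@Q2 runs 2, rem=0, completes. Q0=[] Q1=[] Q2=[P5]
t=46-48: P5@Q2 runs 2, rem=0, completes. Q0=[] Q1=[] Q2=[]

Answer: P1(0-2) P2(2-4) P3(4-6) P4(6-7) P5(7-9) P1(9-11) P3(11-13) P4(13-14) P1(14-16) P4(16-17) P1(17-19) P4(19-20) P1(20-22) P4(22-23) P1(23-24) P4(24-25) P4(25-26) P4(26-27) P4(27-28) P4(28-29) P4(29-30) P4(30-31) P4(31-32) P2(32-38) P5(38-44) P2(44-46) P5(46-48)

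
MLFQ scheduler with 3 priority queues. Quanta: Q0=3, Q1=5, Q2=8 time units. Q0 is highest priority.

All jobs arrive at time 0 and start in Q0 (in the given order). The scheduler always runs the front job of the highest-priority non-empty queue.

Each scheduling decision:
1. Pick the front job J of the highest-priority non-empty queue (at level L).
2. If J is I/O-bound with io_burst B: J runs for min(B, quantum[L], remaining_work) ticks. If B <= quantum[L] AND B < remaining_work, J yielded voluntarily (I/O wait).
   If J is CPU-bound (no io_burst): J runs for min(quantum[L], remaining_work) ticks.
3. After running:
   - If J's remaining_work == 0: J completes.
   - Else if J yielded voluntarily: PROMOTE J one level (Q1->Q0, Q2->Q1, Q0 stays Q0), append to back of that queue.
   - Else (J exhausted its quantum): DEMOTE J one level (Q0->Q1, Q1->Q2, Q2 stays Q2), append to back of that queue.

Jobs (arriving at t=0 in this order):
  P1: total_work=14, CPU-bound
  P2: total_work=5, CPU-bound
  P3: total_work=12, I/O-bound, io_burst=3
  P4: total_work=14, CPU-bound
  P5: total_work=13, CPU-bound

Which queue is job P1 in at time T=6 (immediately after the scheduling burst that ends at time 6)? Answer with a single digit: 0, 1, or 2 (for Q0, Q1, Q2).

t=0-3: P1@Q0 runs 3, rem=11, quantum used, demote→Q1. Q0=[P2,P3,P4,P5] Q1=[P1] Q2=[]
t=3-6: P2@Q0 runs 3, rem=2, quantum used, demote→Q1. Q0=[P3,P4,P5] Q1=[P1,P2] Q2=[]
t=6-9: P3@Q0 runs 3, rem=9, I/O yield, promote→Q0. Q0=[P4,P5,P3] Q1=[P1,P2] Q2=[]
t=9-12: P4@Q0 runs 3, rem=11, quantum used, demote→Q1. Q0=[P5,P3] Q1=[P1,P2,P4] Q2=[]
t=12-15: P5@Q0 runs 3, rem=10, quantum used, demote→Q1. Q0=[P3] Q1=[P1,P2,P4,P5] Q2=[]
t=15-18: P3@Q0 runs 3, rem=6, I/O yield, promote→Q0. Q0=[P3] Q1=[P1,P2,P4,P5] Q2=[]
t=18-21: P3@Q0 runs 3, rem=3, I/O yield, promote→Q0. Q0=[P3] Q1=[P1,P2,P4,P5] Q2=[]
t=21-24: P3@Q0 runs 3, rem=0, completes. Q0=[] Q1=[P1,P2,P4,P5] Q2=[]
t=24-29: P1@Q1 runs 5, rem=6, quantum used, demote→Q2. Q0=[] Q1=[P2,P4,P5] Q2=[P1]
t=29-31: P2@Q1 runs 2, rem=0, completes. Q0=[] Q1=[P4,P5] Q2=[P1]
t=31-36: P4@Q1 runs 5, rem=6, quantum used, demote→Q2. Q0=[] Q1=[P5] Q2=[P1,P4]
t=36-41: P5@Q1 runs 5, rem=5, quantum used, demote→Q2. Q0=[] Q1=[] Q2=[P1,P4,P5]
t=41-47: P1@Q2 runs 6, rem=0, completes. Q0=[] Q1=[] Q2=[P4,P5]
t=47-53: P4@Q2 runs 6, rem=0, completes. Q0=[] Q1=[] Q2=[P5]
t=53-58: P5@Q2 runs 5, rem=0, completes. Q0=[] Q1=[] Q2=[]

Answer: 1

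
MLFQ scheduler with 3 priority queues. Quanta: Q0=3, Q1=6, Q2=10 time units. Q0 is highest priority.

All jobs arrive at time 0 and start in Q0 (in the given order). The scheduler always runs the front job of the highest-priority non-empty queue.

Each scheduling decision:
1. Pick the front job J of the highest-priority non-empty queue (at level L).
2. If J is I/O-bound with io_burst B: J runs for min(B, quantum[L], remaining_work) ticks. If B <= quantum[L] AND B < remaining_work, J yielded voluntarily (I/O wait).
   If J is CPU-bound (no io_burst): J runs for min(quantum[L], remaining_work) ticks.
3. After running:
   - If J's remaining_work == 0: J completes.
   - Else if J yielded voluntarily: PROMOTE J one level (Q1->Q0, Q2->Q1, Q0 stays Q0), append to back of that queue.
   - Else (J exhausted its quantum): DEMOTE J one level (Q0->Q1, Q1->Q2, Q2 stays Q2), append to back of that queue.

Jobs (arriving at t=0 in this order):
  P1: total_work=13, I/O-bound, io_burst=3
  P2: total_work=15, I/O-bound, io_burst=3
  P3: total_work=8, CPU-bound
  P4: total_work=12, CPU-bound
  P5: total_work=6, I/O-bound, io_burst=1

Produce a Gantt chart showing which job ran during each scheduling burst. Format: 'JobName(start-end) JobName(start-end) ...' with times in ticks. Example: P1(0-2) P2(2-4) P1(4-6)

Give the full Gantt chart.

t=0-3: P1@Q0 runs 3, rem=10, I/O yield, promote→Q0. Q0=[P2,P3,P4,P5,P1] Q1=[] Q2=[]
t=3-6: P2@Q0 runs 3, rem=12, I/O yield, promote→Q0. Q0=[P3,P4,P5,P1,P2] Q1=[] Q2=[]
t=6-9: P3@Q0 runs 3, rem=5, quantum used, demote→Q1. Q0=[P4,P5,P1,P2] Q1=[P3] Q2=[]
t=9-12: P4@Q0 runs 3, rem=9, quantum used, demote→Q1. Q0=[P5,P1,P2] Q1=[P3,P4] Q2=[]
t=12-13: P5@Q0 runs 1, rem=5, I/O yield, promote→Q0. Q0=[P1,P2,P5] Q1=[P3,P4] Q2=[]
t=13-16: P1@Q0 runs 3, rem=7, I/O yield, promote→Q0. Q0=[P2,P5,P1] Q1=[P3,P4] Q2=[]
t=16-19: P2@Q0 runs 3, rem=9, I/O yield, promote→Q0. Q0=[P5,P1,P2] Q1=[P3,P4] Q2=[]
t=19-20: P5@Q0 runs 1, rem=4, I/O yield, promote→Q0. Q0=[P1,P2,P5] Q1=[P3,P4] Q2=[]
t=20-23: P1@Q0 runs 3, rem=4, I/O yield, promote→Q0. Q0=[P2,P5,P1] Q1=[P3,P4] Q2=[]
t=23-26: P2@Q0 runs 3, rem=6, I/O yield, promote→Q0. Q0=[P5,P1,P2] Q1=[P3,P4] Q2=[]
t=26-27: P5@Q0 runs 1, rem=3, I/O yield, promote→Q0. Q0=[P1,P2,P5] Q1=[P3,P4] Q2=[]
t=27-30: P1@Q0 runs 3, rem=1, I/O yield, promote→Q0. Q0=[P2,P5,P1] Q1=[P3,P4] Q2=[]
t=30-33: P2@Q0 runs 3, rem=3, I/O yield, promote→Q0. Q0=[P5,P1,P2] Q1=[P3,P4] Q2=[]
t=33-34: P5@Q0 runs 1, rem=2, I/O yield, promote→Q0. Q0=[P1,P2,P5] Q1=[P3,P4] Q2=[]
t=34-35: P1@Q0 runs 1, rem=0, completes. Q0=[P2,P5] Q1=[P3,P4] Q2=[]
t=35-38: P2@Q0 runs 3, rem=0, completes. Q0=[P5] Q1=[P3,P4] Q2=[]
t=38-39: P5@Q0 runs 1, rem=1, I/O yield, promote→Q0. Q0=[P5] Q1=[P3,P4] Q2=[]
t=39-40: P5@Q0 runs 1, rem=0, completes. Q0=[] Q1=[P3,P4] Q2=[]
t=40-45: P3@Q1 runs 5, rem=0, completes. Q0=[] Q1=[P4] Q2=[]
t=45-51: P4@Q1 runs 6, rem=3, quantum used, demote→Q2. Q0=[] Q1=[] Q2=[P4]
t=51-54: P4@Q2 runs 3, rem=0, completes. Q0=[] Q1=[] Q2=[]

Answer: P1(0-3) P2(3-6) P3(6-9) P4(9-12) P5(12-13) P1(13-16) P2(16-19) P5(19-20) P1(20-23) P2(23-26) P5(26-27) P1(27-30) P2(30-33) P5(33-34) P1(34-35) P2(35-38) P5(38-39) P5(39-40) P3(40-45) P4(45-51) P4(51-54)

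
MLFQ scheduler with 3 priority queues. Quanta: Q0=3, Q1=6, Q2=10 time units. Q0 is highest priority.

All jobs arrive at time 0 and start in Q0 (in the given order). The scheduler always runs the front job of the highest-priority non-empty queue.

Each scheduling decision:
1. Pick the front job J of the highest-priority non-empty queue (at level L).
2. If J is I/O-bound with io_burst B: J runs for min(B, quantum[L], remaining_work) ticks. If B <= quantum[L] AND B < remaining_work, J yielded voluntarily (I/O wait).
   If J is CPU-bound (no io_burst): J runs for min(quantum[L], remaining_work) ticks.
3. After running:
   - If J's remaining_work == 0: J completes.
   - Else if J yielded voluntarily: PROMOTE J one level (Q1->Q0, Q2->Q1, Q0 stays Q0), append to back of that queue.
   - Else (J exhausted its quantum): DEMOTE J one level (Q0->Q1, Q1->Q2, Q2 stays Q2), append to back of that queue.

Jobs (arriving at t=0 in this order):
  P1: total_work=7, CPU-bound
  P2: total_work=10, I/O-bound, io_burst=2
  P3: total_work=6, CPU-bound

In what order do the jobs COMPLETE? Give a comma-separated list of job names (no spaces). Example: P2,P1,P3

Answer: P2,P1,P3

Derivation:
t=0-3: P1@Q0 runs 3, rem=4, quantum used, demote→Q1. Q0=[P2,P3] Q1=[P1] Q2=[]
t=3-5: P2@Q0 runs 2, rem=8, I/O yield, promote→Q0. Q0=[P3,P2] Q1=[P1] Q2=[]
t=5-8: P3@Q0 runs 3, rem=3, quantum used, demote→Q1. Q0=[P2] Q1=[P1,P3] Q2=[]
t=8-10: P2@Q0 runs 2, rem=6, I/O yield, promote→Q0. Q0=[P2] Q1=[P1,P3] Q2=[]
t=10-12: P2@Q0 runs 2, rem=4, I/O yield, promote→Q0. Q0=[P2] Q1=[P1,P3] Q2=[]
t=12-14: P2@Q0 runs 2, rem=2, I/O yield, promote→Q0. Q0=[P2] Q1=[P1,P3] Q2=[]
t=14-16: P2@Q0 runs 2, rem=0, completes. Q0=[] Q1=[P1,P3] Q2=[]
t=16-20: P1@Q1 runs 4, rem=0, completes. Q0=[] Q1=[P3] Q2=[]
t=20-23: P3@Q1 runs 3, rem=0, completes. Q0=[] Q1=[] Q2=[]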